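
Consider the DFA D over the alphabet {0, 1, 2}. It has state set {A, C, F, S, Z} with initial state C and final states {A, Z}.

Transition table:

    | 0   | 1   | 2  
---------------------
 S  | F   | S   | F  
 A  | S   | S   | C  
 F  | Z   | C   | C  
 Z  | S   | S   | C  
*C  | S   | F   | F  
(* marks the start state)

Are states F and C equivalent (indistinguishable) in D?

No

States {A} cannot be reached from the start state, so discard them.
Start with accepting vs non-accepting: {Z} | {C,F,S}.
Split {C,F,S} by δ(·,0) → {C,S} and {F}.
On input 0, block {C,S} splits into {C} and {S}.
Stable partition: {Z} | {C} | {F} | {S} — 4 equivalence classes.
F and C end up in different blocks, so they are distinguishable. For instance, the string '0' is accepted from only F.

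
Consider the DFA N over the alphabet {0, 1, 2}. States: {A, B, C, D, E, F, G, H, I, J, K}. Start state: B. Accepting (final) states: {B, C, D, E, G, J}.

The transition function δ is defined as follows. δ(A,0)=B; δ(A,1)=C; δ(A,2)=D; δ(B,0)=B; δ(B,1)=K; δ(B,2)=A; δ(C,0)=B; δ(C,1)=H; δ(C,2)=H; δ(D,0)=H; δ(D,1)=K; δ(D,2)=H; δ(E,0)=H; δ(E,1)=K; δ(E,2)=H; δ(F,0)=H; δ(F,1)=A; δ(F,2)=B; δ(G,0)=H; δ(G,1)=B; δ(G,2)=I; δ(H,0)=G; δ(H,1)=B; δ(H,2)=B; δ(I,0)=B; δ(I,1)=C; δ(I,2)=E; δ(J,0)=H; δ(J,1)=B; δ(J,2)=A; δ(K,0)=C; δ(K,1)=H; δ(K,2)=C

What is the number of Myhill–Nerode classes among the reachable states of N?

First remove the unreachable states {F,J}; 9 states remain.
P0 = {B,C,D,E,G} | {A,H,I,K}.
Split {B,C,D,E,G} by δ(·,0) → {D,E,G} and {B,C}.
Split {D,E,G} by δ(·,1) → {D,E} and {G}.
Refine {A,H,I,K} on symbol 0: members go to different blocks, giving {A,I,K} and {H}.
Split {A,I,K} by δ(·,1) → {A,I} and {K}.
On input 1, block {B,C} splits into {B} and {C}.
No further refinement is possible. Final partition (7 blocks): {D,E} | {A,I} | {B} | {G} | {H} | {K} | {C}.

7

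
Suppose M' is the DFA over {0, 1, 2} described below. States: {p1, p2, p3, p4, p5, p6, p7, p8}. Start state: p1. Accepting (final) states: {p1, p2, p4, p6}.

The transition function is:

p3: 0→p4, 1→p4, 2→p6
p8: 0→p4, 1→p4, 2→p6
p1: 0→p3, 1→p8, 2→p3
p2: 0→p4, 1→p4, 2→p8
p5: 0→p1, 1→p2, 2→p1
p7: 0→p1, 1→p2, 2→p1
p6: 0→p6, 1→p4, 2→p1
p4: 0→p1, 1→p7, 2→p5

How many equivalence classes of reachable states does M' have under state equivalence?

6

Every state is reachable, so we keep all 8.
P0 = {p1,p2,p4,p6} | {p3,p5,p7,p8}.
Refine {p1,p2,p4,p6} on symbol 0: members go to different blocks, giving {p2,p4,p6} and {p1}.
On input 0, block {p2,p4,p6} splits into {p2,p6} and {p4}.
On input 0, block {p2,p6} splits into {p2} and {p6}.
Refine {p3,p5,p7,p8} on symbol 0: members go to different blocks, giving {p3,p8} and {p5,p7}.
No further refinement is possible. Final partition (6 blocks): {p2} | {p3,p8} | {p1} | {p4} | {p6} | {p5,p7}.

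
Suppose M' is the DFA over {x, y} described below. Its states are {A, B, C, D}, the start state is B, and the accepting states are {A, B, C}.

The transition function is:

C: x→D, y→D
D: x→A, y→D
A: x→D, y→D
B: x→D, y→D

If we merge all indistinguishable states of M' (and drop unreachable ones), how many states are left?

First remove the unreachable states {C}; 3 states remain.
Initial partition by acceptance: {A,B} | {D}.
No further refinement is possible. Final partition (2 blocks): {A,B} | {D}.

2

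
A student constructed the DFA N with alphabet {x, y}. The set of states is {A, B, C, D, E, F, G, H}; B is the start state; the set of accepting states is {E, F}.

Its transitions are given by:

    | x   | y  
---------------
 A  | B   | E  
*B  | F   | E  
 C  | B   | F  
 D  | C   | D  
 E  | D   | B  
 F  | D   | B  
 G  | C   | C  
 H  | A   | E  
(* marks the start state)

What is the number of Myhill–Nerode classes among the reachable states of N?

4

States {A,G,H} cannot be reached from the start state, so discard them.
P0 = {E,F} | {B,C,D}.
Split {B,C,D} by δ(·,x) → {C,D} and {B}.
Split {C,D} by δ(·,x) → {C} and {D}.
The partition is now stable with 4 blocks: {E,F} | {C} | {B} | {D}.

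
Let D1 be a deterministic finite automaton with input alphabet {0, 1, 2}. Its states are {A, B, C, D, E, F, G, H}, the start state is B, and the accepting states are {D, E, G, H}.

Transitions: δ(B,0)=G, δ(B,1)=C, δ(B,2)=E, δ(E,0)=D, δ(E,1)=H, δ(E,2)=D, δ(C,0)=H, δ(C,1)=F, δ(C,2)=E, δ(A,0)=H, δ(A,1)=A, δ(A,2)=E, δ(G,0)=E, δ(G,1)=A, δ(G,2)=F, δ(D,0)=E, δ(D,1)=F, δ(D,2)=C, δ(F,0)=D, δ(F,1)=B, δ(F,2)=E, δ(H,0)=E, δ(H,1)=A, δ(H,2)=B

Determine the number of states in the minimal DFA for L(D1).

3

Initial partition by acceptance: {D,E,G,H} | {A,B,C,F}.
On input 1, block {D,E,G,H} splits into {D,G,H} and {E}.
The partition is now stable with 3 blocks: {D,G,H} | {A,B,C,F} | {E}.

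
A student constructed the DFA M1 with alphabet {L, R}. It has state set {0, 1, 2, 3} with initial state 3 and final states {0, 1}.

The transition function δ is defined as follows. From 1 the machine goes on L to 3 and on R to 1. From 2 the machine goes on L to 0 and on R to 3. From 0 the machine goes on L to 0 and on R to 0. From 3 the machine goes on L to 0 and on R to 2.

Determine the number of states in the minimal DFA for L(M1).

Reachable states from the start: {0,2,3}. Unreachable: {1} — drop them.
P0 = {0} | {2,3}.
No further refinement is possible. Final partition (2 blocks): {0} | {2,3}.

2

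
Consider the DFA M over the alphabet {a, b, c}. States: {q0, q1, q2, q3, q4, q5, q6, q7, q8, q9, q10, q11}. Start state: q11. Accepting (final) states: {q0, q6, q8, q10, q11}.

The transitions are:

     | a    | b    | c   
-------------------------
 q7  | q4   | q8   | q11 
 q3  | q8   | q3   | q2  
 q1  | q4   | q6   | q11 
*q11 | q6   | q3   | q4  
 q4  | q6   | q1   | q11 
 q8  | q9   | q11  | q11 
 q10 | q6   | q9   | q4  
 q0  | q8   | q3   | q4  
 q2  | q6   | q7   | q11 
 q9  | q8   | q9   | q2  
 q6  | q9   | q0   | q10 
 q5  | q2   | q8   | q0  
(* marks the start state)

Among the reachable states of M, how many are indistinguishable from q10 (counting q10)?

3

States {q5} cannot be reached from the start state, so discard them.
P0 = {q0,q6,q8,q10,q11} | {q1,q2,q3,q4,q7,q9}.
Split {q0,q6,q8,q10,q11} by δ(·,a) → {q0,q10,q11} and {q6,q8}.
On input a, block {q1,q2,q3,q4,q7,q9} splits into {q2,q3,q4,q9} and {q1,q7}.
Refine {q2,q3,q4,q9} on symbol b: members go to different blocks, giving {q2,q4} and {q3,q9}.
No further refinement is possible. Final partition (5 blocks): {q0,q10,q11} | {q2,q4} | {q6,q8} | {q1,q7} | {q3,q9}.
The equivalence class containing q10 is {q0,q10,q11}, of size 3.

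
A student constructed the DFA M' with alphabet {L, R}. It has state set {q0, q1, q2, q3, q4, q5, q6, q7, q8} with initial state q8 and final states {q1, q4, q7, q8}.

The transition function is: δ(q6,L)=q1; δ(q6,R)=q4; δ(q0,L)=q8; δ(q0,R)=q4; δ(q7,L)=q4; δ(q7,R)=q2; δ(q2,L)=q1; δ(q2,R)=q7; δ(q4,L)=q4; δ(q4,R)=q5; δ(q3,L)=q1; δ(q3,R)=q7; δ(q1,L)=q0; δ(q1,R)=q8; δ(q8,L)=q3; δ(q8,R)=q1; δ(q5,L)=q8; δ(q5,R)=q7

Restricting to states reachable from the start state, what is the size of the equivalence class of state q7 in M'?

First remove the unreachable states {q6}; 8 states remain.
Start with accepting vs non-accepting: {q1,q4,q7,q8} | {q0,q2,q3,q5}.
Refine {q1,q4,q7,q8} on symbol L: members go to different blocks, giving {q1,q8} and {q4,q7}.
The partition is now stable with 3 blocks: {q1,q8} | {q0,q2,q3,q5} | {q4,q7}.
State q7 belongs to the block {q4,q7}, which has 2 states.

2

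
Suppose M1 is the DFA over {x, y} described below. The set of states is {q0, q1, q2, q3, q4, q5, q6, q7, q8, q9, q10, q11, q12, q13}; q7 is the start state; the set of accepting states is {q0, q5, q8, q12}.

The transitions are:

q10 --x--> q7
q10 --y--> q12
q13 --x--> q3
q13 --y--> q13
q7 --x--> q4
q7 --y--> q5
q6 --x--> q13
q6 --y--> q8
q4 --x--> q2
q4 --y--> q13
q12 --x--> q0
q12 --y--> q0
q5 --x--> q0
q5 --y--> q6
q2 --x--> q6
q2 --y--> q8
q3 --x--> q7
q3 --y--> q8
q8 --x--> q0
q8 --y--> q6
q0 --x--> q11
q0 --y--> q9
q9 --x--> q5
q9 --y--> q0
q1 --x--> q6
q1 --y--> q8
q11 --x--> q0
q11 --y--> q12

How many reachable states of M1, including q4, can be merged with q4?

States {q1,q10} cannot be reached from the start state, so discard them.
Start with accepting vs non-accepting: {q0,q5,q8,q12} | {q2,q3,q4,q6,q7,q9,q11,q13}.
On input x, block {q0,q5,q8,q12} splits into {q5,q8,q12} and {q0}.
Split {q5,q8,q12} by δ(·,y) → {q5,q8} and {q12}.
On input x, block {q2,q3,q4,q6,q7,q9,q11,q13} splits into {q2,q3,q4,q6,q7,q13} and {q9} and {q11}.
On input y, block {q2,q3,q4,q6,q7,q13} splits into {q2,q3,q6,q7} and {q4,q13}.
Split {q2,q3,q6,q7} by δ(·,x) → {q2,q3} and {q6,q7}.
The partition is now stable with 8 blocks: {q5,q8} | {q2,q3} | {q0} | {q12} | {q9} | {q11} | {q4,q13} | {q6,q7}.
The equivalence class containing q4 is {q4,q13}, of size 2.

2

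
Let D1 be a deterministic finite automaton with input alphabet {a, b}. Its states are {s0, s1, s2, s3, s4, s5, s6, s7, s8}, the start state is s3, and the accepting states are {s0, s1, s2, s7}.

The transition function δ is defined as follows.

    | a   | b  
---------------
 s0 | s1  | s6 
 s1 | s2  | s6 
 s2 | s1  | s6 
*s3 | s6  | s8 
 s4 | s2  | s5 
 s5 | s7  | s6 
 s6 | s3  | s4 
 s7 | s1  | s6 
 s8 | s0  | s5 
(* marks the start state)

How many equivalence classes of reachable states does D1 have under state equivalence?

All states are reachable from the start state.
Initial partition by acceptance: {s0,s1,s2,s7} | {s3,s4,s5,s6,s8}.
On input a, block {s3,s4,s5,s6,s8} splits into {s4,s5,s8} and {s3,s6}.
Split {s4,s5,s8} by δ(·,b) → {s4,s8} and {s5}.
Stable partition: {s0,s1,s2,s7} | {s4,s8} | {s3,s6} | {s5} — 4 equivalence classes.

4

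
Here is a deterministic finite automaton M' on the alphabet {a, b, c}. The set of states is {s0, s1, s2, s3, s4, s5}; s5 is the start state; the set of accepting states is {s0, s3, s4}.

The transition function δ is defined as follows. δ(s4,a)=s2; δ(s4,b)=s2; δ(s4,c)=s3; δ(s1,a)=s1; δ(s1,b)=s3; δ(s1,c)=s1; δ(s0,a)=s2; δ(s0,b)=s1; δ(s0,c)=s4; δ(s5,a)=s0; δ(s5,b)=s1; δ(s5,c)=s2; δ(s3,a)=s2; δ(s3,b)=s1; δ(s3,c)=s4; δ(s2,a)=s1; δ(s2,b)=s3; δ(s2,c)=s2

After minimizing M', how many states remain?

3

All states are reachable from the start state.
Initial partition by acceptance: {s0,s3,s4} | {s1,s2,s5}.
Refine {s1,s2,s5} on symbol a: members go to different blocks, giving {s1,s2} and {s5}.
No further refinement is possible. Final partition (3 blocks): {s0,s3,s4} | {s1,s2} | {s5}.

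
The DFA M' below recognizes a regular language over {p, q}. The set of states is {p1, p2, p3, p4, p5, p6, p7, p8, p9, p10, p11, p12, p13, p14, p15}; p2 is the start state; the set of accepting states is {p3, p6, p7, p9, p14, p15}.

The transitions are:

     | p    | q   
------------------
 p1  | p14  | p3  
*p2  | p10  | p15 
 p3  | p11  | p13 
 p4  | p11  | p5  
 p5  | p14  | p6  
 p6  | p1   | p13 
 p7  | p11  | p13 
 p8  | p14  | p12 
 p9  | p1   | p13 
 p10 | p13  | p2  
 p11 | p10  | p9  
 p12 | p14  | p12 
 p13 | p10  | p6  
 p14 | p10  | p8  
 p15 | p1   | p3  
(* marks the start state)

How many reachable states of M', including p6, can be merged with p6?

Reachable states from the start: {p1,p2,p3,p6,p8,p9,p10,p11,p12,p13,p14,p15}. Unreachable: {p4,p5,p7} — drop them.
P0 = {p3,p6,p9,p14,p15} | {p1,p2,p8,p10,p11,p12,p13}.
Split {p3,p6,p9,p14,p15} by δ(·,q) → {p3,p6,p9,p14} and {p15}.
Split {p1,p2,p8,p10,p11,p12,p13} by δ(·,p) → {p2,p10,p11,p13} and {p1,p8,p12}.
Refine {p3,p6,p9,p14} on symbol p: members go to different blocks, giving {p3,p14} and {p6,p9}.
Refine {p3,p14} on symbol q: members go to different blocks, giving {p3} and {p14}.
Split {p2,p10,p11,p13} by δ(·,q) → {p11,p13} and {p2} and {p10}.
Split {p1,p8,p12} by δ(·,q) → {p8,p12} and {p1}.
Stable partition: {p3} | {p11,p13} | {p15} | {p8,p12} | {p6,p9} | {p14} | {p2} | {p10} | {p1} — 9 equivalence classes.
State p6 belongs to the block {p6,p9}, which has 2 states.

2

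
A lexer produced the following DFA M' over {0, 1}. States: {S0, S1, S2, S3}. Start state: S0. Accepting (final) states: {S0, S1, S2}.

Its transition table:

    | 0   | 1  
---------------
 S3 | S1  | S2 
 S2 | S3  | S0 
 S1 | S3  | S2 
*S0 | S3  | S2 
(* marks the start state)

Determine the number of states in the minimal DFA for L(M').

Every state is reachable, so we keep all 4.
Initial partition by acceptance: {S0,S1,S2} | {S3}.
The partition is now stable with 2 blocks: {S0,S1,S2} | {S3}.

2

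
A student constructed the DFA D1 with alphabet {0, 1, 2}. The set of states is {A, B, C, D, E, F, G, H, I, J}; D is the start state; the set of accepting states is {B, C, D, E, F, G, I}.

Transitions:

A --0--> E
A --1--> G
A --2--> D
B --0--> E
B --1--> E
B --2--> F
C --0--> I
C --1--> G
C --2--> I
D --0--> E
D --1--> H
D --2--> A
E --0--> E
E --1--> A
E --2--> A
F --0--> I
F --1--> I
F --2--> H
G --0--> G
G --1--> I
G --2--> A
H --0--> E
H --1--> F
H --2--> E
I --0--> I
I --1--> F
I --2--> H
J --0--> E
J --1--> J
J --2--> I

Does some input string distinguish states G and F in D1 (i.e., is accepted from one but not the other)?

No

Reachable states from the start: {A,D,E,F,G,H,I}. Unreachable: {B,C,J} — drop them.
P0 = {D,E,F,G,I} | {A,H}.
Refine {D,E,F,G,I} on symbol 1: members go to different blocks, giving {F,G,I} and {D,E}.
Stable partition: {F,G,I} | {A,H} | {D,E} — 3 equivalence classes.
G and F lie in the same block of the stable partition, so they are equivalent — no string distinguishes them.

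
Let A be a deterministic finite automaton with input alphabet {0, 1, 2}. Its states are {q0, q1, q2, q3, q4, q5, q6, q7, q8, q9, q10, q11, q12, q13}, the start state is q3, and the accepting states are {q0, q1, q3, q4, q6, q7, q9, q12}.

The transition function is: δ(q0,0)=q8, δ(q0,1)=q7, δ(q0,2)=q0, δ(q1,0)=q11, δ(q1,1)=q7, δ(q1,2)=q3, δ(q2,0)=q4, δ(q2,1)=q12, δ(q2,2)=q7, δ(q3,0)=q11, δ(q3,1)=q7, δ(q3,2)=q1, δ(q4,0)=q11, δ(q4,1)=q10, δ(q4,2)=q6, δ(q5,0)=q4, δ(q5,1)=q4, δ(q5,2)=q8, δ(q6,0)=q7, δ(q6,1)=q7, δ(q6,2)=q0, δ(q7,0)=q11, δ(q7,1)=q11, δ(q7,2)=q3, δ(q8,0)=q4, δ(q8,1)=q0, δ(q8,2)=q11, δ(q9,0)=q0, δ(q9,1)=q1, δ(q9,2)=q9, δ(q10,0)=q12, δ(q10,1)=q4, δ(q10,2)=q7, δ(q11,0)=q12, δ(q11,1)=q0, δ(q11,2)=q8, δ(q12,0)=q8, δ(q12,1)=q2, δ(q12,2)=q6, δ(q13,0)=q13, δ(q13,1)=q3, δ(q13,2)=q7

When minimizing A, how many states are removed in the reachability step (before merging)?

BFS from q3 reaches {q0, q1, q2, q3, q4, q6, q7, q8, q10, q11, q12}; the 3 state(s) q5, q9, q13 are never visited.

3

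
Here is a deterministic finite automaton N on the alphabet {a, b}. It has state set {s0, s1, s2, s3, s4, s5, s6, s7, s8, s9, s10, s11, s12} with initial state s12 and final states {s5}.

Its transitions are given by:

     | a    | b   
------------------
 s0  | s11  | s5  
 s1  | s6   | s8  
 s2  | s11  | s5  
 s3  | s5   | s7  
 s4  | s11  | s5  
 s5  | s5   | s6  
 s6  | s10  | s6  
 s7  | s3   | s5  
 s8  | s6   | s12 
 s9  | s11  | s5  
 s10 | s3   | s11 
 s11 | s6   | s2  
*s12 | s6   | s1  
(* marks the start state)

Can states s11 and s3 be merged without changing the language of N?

States {s0,s4,s9} cannot be reached from the start state, so discard them.
Initial partition by acceptance: {s5} | {s1,s2,s3,s6,s7,s8,s10,s11,s12}.
Refine {s1,s2,s3,s6,s7,s8,s10,s11,s12} on symbol a: members go to different blocks, giving {s1,s2,s6,s7,s8,s10,s11,s12} and {s3}.
Refine {s1,s2,s6,s7,s8,s10,s11,s12} on symbol a: members go to different blocks, giving {s1,s2,s6,s8,s11,s12} and {s7,s10}.
On input a, block {s1,s2,s6,s8,s11,s12} splits into {s1,s2,s8,s11,s12} and {s6}.
Refine {s1,s2,s8,s11,s12} on symbol a: members go to different blocks, giving {s1,s8,s11,s12} and {s2}.
Refine {s1,s8,s11,s12} on symbol b: members go to different blocks, giving {s1,s8,s12} and {s11}.
Refine {s7,s10} on symbol b: members go to different blocks, giving {s7} and {s10}.
The partition is now stable with 8 blocks: {s5} | {s1,s8,s12} | {s3} | {s7} | {s6} | {s2} | {s11} | {s10}.
s11 and s3 end up in different blocks, so they are distinguishable. For instance, the string 'a' is accepted from only s3.

No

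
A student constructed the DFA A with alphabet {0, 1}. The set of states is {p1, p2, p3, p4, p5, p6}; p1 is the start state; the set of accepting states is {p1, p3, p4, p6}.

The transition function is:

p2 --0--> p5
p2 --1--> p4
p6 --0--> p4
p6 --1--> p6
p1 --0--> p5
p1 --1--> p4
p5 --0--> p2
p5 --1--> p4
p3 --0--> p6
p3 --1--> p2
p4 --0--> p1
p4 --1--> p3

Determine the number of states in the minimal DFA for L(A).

5

Initial partition by acceptance: {p1,p3,p4,p6} | {p2,p5}.
Refine {p1,p3,p4,p6} on symbol 0: members go to different blocks, giving {p3,p4,p6} and {p1}.
Refine {p3,p4,p6} on symbol 0: members go to different blocks, giving {p3,p6} and {p4}.
Split {p3,p6} by δ(·,0) → {p3} and {p6}.
The partition is now stable with 5 blocks: {p3} | {p2,p5} | {p1} | {p4} | {p6}.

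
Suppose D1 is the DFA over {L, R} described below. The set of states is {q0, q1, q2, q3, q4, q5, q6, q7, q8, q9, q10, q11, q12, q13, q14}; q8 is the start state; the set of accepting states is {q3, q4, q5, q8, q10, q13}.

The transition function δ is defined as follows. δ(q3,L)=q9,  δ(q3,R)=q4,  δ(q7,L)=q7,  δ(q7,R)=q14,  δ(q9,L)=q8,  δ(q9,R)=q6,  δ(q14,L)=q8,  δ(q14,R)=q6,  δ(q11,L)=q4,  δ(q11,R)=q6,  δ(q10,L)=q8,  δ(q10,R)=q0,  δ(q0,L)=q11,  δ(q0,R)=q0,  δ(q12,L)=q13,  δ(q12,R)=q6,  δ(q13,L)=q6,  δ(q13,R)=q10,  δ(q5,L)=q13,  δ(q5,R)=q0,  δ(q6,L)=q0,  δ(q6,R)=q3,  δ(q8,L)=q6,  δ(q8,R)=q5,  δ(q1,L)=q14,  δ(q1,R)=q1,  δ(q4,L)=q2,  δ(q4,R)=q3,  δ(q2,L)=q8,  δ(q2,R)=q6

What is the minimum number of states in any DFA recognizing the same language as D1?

7

First remove the unreachable states {q1,q7,q12,q14}; 11 states remain.
Start with accepting vs non-accepting: {q3,q4,q5,q8,q10,q13} | {q0,q2,q6,q9,q11}.
Split {q3,q4,q5,q8,q10,q13} by δ(·,L) → {q3,q4,q8,q13} and {q5,q10}.
Split {q3,q4,q8,q13} by δ(·,R) → {q3,q4} and {q8,q13}.
Refine {q0,q2,q6,q9,q11} on symbol L: members go to different blocks, giving {q0,q6} and {q2,q9} and {q11}.
Split {q0,q6} by δ(·,L) → {q0} and {q6}.
Stable partition: {q3,q4} | {q0} | {q5,q10} | {q8,q13} | {q2,q9} | {q11} | {q6} — 7 equivalence classes.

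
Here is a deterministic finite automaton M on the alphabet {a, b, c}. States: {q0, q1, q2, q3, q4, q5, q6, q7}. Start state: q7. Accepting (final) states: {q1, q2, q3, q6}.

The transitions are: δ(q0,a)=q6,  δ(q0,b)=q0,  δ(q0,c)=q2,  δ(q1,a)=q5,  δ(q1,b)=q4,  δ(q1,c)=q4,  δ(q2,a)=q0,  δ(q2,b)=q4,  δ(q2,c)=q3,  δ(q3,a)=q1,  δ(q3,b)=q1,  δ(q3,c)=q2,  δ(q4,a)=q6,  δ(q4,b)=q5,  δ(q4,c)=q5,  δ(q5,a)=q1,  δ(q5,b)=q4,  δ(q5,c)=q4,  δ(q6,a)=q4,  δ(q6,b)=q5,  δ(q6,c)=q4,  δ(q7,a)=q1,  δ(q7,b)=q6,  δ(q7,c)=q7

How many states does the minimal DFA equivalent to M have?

Reachable states from the start: {q1,q4,q5,q6,q7}. Unreachable: {q0,q2,q3} — drop them.
Initial partition by acceptance: {q1,q6} | {q4,q5,q7}.
Split {q4,q5,q7} by δ(·,b) → {q4,q5} and {q7}.
The partition is now stable with 3 blocks: {q1,q6} | {q4,q5} | {q7}.

3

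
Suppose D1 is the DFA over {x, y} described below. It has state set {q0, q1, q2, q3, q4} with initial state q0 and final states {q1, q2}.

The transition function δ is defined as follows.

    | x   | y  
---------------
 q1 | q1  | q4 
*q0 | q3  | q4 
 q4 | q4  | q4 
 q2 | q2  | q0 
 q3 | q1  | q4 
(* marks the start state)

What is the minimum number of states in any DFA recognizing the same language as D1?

States {q2} cannot be reached from the start state, so discard them.
Initial partition by acceptance: {q1} | {q0,q3,q4}.
Refine {q0,q3,q4} on symbol x: members go to different blocks, giving {q0,q4} and {q3}.
On input x, block {q0,q4} splits into {q0} and {q4}.
No further refinement is possible. Final partition (4 blocks): {q1} | {q0} | {q3} | {q4}.

4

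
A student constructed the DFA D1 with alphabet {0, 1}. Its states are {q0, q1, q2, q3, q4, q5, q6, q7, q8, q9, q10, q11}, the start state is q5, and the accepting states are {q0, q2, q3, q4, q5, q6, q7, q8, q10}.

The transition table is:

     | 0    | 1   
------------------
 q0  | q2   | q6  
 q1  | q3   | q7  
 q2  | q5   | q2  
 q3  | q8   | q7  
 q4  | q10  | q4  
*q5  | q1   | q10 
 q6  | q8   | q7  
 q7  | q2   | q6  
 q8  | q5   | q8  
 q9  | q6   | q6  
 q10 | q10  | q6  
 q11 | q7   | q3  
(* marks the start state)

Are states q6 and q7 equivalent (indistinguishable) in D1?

Yes

First remove the unreachable states {q0,q4,q9,q11}; 8 states remain.
P0 = {q2,q3,q5,q6,q7,q8,q10} | {q1}.
Refine {q2,q3,q5,q6,q7,q8,q10} on symbol 0: members go to different blocks, giving {q2,q3,q6,q7,q8,q10} and {q5}.
On input 0, block {q2,q3,q6,q7,q8,q10} splits into {q3,q6,q7,q10} and {q2,q8}.
Split {q3,q6,q7,q10} by δ(·,0) → {q3,q6,q7} and {q10}.
Stable partition: {q3,q6,q7} | {q1} | {q5} | {q2,q8} | {q10} — 5 equivalence classes.
q6 and q7 lie in the same block of the stable partition, so they are equivalent — no string distinguishes them.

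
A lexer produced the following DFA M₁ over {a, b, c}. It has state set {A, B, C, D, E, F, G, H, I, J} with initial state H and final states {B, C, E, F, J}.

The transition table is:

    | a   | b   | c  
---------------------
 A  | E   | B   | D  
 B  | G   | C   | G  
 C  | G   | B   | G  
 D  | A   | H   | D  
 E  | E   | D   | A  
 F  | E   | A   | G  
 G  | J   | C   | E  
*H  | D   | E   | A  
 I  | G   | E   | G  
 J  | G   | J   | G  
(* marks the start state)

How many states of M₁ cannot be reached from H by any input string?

2

No path from H leads to F, I; the other 8 states are all reachable.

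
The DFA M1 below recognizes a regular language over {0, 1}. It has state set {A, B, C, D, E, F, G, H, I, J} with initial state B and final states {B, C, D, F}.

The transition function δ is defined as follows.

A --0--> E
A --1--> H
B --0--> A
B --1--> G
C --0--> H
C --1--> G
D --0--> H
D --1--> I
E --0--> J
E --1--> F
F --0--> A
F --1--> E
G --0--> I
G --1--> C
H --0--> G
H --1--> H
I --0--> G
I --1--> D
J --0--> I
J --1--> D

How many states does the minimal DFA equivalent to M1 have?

3

Start with accepting vs non-accepting: {B,C,D,F} | {A,E,G,H,I,J}.
Refine {A,E,G,H,I,J} on symbol 1: members go to different blocks, giving {E,G,I,J} and {A,H}.
Stable partition: {B,C,D,F} | {E,G,I,J} | {A,H} — 3 equivalence classes.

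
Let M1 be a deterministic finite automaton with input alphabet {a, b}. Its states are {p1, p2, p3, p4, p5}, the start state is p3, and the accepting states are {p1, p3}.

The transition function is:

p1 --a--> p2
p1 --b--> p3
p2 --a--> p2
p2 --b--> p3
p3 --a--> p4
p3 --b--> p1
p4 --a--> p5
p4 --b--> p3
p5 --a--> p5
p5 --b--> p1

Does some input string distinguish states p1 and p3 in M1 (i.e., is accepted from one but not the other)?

No

Initial partition by acceptance: {p1,p3} | {p2,p4,p5}.
The partition is now stable with 2 blocks: {p1,p3} | {p2,p4,p5}.
p1 and p3 lie in the same block of the stable partition, so they are equivalent — no string distinguishes them.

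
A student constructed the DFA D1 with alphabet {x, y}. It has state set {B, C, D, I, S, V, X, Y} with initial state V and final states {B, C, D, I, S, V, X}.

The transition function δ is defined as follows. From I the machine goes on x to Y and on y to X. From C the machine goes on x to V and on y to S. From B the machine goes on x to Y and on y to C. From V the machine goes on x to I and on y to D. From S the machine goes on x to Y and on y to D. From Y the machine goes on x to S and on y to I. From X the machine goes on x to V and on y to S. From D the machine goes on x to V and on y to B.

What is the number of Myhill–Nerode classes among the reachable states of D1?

Start with accepting vs non-accepting: {B,C,D,I,S,V,X} | {Y}.
Refine {B,C,D,I,S,V,X} on symbol x: members go to different blocks, giving {C,D,V,X} and {B,I,S}.
Refine {C,D,V,X} on symbol x: members go to different blocks, giving {C,D,X} and {V}.
Stable partition: {C,D,X} | {Y} | {B,I,S} | {V} — 4 equivalence classes.

4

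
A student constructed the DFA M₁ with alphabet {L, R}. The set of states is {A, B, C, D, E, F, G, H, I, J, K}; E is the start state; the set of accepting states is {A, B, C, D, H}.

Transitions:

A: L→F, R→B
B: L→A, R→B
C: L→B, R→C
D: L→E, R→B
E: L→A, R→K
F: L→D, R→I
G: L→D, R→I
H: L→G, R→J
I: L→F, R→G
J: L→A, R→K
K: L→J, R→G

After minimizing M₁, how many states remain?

4

Reachable states from the start: {A,B,D,E,F,G,I,J,K}. Unreachable: {C,H} — drop them.
Initial partition by acceptance: {A,B,D} | {E,F,G,I,J,K}.
Refine {A,B,D} on symbol L: members go to different blocks, giving {A,D} and {B}.
On input L, block {E,F,G,I,J,K} splits into {E,F,G,J} and {I,K}.
Stable partition: {A,D} | {E,F,G,J} | {B} | {I,K} — 4 equivalence classes.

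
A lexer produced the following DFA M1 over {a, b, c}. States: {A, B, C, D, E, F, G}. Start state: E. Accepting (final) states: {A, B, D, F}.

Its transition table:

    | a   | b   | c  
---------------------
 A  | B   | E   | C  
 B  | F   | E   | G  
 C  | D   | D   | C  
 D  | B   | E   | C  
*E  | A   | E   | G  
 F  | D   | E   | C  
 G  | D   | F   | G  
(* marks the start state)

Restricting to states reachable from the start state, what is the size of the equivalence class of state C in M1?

2

All states are reachable from the start state.
Initial partition by acceptance: {A,B,D,F} | {C,E,G}.
Refine {C,E,G} on symbol b: members go to different blocks, giving {C,G} and {E}.
The partition is now stable with 3 blocks: {A,B,D,F} | {C,G} | {E}.
The equivalence class containing C is {C,G}, of size 2.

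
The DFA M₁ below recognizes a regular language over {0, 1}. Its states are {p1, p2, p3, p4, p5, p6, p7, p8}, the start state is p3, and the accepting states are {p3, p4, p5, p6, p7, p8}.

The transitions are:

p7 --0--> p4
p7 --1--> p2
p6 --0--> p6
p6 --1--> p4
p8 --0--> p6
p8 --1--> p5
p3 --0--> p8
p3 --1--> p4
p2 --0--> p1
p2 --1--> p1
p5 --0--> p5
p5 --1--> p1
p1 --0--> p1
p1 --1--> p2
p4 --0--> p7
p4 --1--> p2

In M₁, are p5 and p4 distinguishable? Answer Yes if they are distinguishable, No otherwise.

Every state is reachable, so we keep all 8.
Initial partition by acceptance: {p3,p4,p5,p6,p7,p8} | {p1,p2}.
On input 1, block {p3,p4,p5,p6,p7,p8} splits into {p3,p6,p8} and {p4,p5,p7}.
Stable partition: {p3,p6,p8} | {p1,p2} | {p4,p5,p7} — 3 equivalence classes.
p5 and p4 lie in the same block of the stable partition, so they are equivalent — no string distinguishes them.

No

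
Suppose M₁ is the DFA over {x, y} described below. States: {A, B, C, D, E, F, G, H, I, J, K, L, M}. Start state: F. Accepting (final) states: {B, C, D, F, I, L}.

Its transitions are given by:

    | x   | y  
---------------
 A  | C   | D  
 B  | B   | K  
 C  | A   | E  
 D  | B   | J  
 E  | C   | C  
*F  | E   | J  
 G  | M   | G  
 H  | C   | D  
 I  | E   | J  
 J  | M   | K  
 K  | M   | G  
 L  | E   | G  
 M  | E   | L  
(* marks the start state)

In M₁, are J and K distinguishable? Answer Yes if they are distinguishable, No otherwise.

States {H,I} cannot be reached from the start state, so discard them.
Initial partition by acceptance: {B,C,D,F,L} | {A,E,G,J,K,M}.
On input x, block {B,C,D,F,L} splits into {C,F,L} and {B,D}.
Split {A,E,G,J,K,M} by δ(·,x) → {G,J,K,M} and {A,E}.
On input y, block {C,F,L} splits into {F,L} and {C}.
Refine {G,J,K,M} on symbol x: members go to different blocks, giving {G,J,K} and {M}.
Split {A,E} by δ(·,y) → {A} and {E}.
The partition is now stable with 7 blocks: {F,L} | {G,J,K} | {B,D} | {A} | {C} | {M} | {E}.
J and K lie in the same block of the stable partition, so they are equivalent — no string distinguishes them.

No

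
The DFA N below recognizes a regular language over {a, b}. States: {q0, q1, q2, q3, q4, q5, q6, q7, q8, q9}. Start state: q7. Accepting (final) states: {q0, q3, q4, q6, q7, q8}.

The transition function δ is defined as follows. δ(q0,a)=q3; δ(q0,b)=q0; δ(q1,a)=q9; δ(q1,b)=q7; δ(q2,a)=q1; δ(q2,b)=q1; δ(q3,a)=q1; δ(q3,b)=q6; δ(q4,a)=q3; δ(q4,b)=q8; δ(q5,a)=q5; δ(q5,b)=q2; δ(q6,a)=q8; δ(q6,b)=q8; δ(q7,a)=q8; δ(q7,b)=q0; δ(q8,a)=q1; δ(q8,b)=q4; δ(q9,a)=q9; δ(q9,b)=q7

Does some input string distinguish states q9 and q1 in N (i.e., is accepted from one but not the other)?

No

States {q2,q5} cannot be reached from the start state, so discard them.
Start with accepting vs non-accepting: {q0,q3,q4,q6,q7,q8} | {q1,q9}.
Split {q0,q3,q4,q6,q7,q8} by δ(·,a) → {q0,q4,q6,q7} and {q3,q8}.
Split {q0,q4,q6,q7} by δ(·,b) → {q0,q7} and {q4,q6}.
Stable partition: {q0,q7} | {q1,q9} | {q3,q8} | {q4,q6} — 4 equivalence classes.
q9 and q1 lie in the same block of the stable partition, so they are equivalent — no string distinguishes them.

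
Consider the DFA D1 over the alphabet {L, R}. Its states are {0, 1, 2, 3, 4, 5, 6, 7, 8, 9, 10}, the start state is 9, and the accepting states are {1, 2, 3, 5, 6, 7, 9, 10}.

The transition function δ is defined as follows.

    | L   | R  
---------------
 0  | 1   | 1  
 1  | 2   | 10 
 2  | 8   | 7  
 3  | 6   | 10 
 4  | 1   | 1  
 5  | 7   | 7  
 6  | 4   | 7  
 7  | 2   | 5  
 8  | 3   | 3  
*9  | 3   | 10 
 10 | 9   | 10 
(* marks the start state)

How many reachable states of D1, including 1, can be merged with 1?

2

Reachable states from the start: {1,2,3,4,5,6,7,8,9,10}. Unreachable: {0} — drop them.
P0 = {1,2,3,5,6,7,9,10} | {4,8}.
On input L, block {1,2,3,5,6,7,9,10} splits into {1,3,5,7,9,10} and {2,6}.
Refine {1,3,5,7,9,10} on symbol L: members go to different blocks, giving {1,3,7} and {5,9,10}.
On input L, block {5,9,10} splits into {5,9} and {10}.
Refine {1,3,7} on symbol R: members go to different blocks, giving {1,3} and {7}.
Split {5,9} by δ(·,L) → {5} and {9}.
The partition is now stable with 7 blocks: {1,3} | {4,8} | {2,6} | {5} | {10} | {7} | {9}.
The equivalence class containing 1 is {1,3}, of size 2.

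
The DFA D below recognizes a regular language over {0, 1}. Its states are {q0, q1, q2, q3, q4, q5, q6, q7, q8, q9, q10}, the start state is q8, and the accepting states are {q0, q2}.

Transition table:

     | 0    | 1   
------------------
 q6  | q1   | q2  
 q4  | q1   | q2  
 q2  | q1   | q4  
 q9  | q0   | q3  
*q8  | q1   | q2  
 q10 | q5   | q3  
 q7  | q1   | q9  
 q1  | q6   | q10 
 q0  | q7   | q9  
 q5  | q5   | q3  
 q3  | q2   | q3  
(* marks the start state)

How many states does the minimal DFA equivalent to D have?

5

States {q0,q7,q9} cannot be reached from the start state, so discard them.
Initial partition by acceptance: {q2} | {q1,q3,q4,q5,q6,q8,q10}.
Refine {q1,q3,q4,q5,q6,q8,q10} on symbol 0: members go to different blocks, giving {q1,q4,q5,q6,q8,q10} and {q3}.
On input 1, block {q1,q4,q5,q6,q8,q10} splits into {q4,q6,q8} and {q5,q10} and {q1}.
Stable partition: {q2} | {q4,q6,q8} | {q3} | {q5,q10} | {q1} — 5 equivalence classes.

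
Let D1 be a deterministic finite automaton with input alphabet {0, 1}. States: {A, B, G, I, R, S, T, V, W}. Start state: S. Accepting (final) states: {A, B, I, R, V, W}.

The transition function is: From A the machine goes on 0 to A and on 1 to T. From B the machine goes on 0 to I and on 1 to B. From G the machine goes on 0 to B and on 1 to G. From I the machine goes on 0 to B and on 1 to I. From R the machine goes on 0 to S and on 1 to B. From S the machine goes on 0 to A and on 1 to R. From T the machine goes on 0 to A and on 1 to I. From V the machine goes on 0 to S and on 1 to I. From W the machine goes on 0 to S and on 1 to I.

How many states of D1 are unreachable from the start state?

3

No path from S leads to G, V, W; the other 6 states are all reachable.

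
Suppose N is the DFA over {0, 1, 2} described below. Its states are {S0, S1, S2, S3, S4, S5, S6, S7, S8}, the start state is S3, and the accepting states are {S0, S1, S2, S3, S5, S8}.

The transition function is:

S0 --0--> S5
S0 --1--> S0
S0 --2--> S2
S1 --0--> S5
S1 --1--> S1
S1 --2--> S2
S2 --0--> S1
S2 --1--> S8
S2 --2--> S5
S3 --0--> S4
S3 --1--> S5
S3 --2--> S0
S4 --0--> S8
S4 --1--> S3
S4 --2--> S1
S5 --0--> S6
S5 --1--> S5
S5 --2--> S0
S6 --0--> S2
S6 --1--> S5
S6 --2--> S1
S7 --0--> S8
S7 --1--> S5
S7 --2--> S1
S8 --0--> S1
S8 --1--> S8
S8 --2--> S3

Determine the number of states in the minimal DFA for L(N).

States {S7} cannot be reached from the start state, so discard them.
P0 = {S0,S1,S2,S3,S5,S8} | {S4,S6}.
On input 0, block {S0,S1,S2,S3,S5,S8} splits into {S0,S1,S2,S8} and {S3,S5}.
On input 0, block {S0,S1,S2,S8} splits into {S0,S1} and {S2,S8}.
The partition is now stable with 4 blocks: {S0,S1} | {S4,S6} | {S3,S5} | {S2,S8}.

4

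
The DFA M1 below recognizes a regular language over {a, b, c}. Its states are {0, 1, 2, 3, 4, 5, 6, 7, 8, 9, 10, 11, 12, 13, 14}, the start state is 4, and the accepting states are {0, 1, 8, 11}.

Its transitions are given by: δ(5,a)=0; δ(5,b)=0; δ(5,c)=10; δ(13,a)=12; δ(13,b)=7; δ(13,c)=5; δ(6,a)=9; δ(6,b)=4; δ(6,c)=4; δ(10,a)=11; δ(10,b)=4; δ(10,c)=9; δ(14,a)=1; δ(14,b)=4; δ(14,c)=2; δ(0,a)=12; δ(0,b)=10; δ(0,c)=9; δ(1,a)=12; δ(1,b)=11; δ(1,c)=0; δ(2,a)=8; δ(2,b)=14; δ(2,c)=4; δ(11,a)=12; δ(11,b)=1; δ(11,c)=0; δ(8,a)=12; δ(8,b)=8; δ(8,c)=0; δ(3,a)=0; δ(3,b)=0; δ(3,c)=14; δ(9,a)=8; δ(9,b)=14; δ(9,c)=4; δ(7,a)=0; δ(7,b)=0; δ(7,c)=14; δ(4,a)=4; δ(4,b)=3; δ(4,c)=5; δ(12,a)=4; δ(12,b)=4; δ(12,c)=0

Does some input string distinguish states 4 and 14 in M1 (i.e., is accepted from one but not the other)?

States {6,7,13} cannot be reached from the start state, so discard them.
Start with accepting vs non-accepting: {0,1,8,11} | {2,3,4,5,9,10,12,14}.
Split {0,1,8,11} by δ(·,b) → {1,8,11} and {0}.
Split {2,3,4,5,9,10,12,14} by δ(·,a) → {2,9,10,14} and {3,5} and {4,12}.
On input b, block {2,9,10,14} splits into {2,9} and {10,14}.
Split {4,12} by δ(·,b) → {4} and {12}.
The partition is now stable with 7 blocks: {1,8,11} | {2,9} | {0} | {3,5} | {4} | {10,14} | {12}.
4 and 14 end up in different blocks, so they are distinguishable. For instance, the string 'a' is accepted from only 14.

Yes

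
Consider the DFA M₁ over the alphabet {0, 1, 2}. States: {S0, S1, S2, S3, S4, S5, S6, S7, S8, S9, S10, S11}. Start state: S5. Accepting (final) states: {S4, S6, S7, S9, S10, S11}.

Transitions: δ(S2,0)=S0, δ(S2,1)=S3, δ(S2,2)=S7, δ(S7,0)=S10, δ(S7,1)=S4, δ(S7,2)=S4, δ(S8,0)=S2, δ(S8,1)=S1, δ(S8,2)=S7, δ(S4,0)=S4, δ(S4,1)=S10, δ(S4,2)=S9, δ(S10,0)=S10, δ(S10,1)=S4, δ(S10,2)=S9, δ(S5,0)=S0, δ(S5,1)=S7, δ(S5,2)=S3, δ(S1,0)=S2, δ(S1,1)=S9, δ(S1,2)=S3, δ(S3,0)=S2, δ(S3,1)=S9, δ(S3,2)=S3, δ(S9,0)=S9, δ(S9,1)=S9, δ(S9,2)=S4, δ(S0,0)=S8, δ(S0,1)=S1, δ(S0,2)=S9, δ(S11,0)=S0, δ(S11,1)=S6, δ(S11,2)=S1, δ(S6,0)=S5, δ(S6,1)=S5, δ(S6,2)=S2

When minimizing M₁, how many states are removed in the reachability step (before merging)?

No path from S5 leads to S6, S11; the other 10 states are all reachable.

2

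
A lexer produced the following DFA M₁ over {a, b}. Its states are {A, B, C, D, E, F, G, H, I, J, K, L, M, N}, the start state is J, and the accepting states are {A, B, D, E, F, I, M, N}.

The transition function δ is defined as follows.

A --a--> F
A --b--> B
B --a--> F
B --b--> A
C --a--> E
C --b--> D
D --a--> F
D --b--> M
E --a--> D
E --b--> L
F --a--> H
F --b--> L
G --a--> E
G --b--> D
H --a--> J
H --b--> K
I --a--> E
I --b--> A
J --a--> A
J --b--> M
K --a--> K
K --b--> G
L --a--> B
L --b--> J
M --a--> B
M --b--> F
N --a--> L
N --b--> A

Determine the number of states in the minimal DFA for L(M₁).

10

Reachable states from the start: {A,B,D,E,F,G,H,J,K,L,M}. Unreachable: {C,I,N} — drop them.
Start with accepting vs non-accepting: {A,B,D,E,F,M} | {G,H,J,K,L}.
Refine {A,B,D,E,F,M} on symbol a: members go to different blocks, giving {A,B,D,E,M} and {F}.
Split {A,B,D,E,M} by δ(·,a) → {A,B,D} and {E,M}.
On input b, block {A,B,D} splits into {A,B} and {D}.
Split {G,H,J,K,L} by δ(·,a) → {H,K} and {J,L} and {G}.
Split {H,K} by δ(·,a) → {H} and {K}.
On input a, block {E,M} splits into {E} and {M}.
Refine {J,L} on symbol b: members go to different blocks, giving {J} and {L}.
Stable partition: {A,B} | {H} | {F} | {E} | {D} | {J} | {G} | {K} | {M} | {L} — 10 equivalence classes.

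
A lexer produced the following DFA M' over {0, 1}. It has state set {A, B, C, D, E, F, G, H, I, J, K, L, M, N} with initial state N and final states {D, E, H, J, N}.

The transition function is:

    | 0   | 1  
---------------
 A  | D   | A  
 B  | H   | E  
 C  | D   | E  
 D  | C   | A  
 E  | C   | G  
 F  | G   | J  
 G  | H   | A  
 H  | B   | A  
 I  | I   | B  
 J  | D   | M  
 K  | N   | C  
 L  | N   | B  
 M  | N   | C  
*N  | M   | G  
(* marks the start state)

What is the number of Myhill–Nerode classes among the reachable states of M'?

5

Reachable states from the start: {A,B,C,D,E,G,H,M,N}. Unreachable: {F,I,J,K,L} — drop them.
Initial partition by acceptance: {D,E,H,N} | {A,B,C,G,M}.
Refine {A,B,C,G,M} on symbol 1: members go to different blocks, giving {A,G,M} and {B,C}.
Refine {D,E,H,N} on symbol 0: members go to different blocks, giving {D,E,H} and {N}.
Refine {A,G,M} on symbol 0: members go to different blocks, giving {A,G} and {M}.
No further refinement is possible. Final partition (5 blocks): {D,E,H} | {A,G} | {B,C} | {N} | {M}.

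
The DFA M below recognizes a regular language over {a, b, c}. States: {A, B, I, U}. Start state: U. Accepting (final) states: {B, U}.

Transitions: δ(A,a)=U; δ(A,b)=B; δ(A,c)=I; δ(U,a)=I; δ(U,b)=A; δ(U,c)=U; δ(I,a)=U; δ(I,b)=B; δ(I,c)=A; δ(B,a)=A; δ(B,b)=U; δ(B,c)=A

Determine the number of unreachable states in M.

0

Every one of the 4 states is reachable from U.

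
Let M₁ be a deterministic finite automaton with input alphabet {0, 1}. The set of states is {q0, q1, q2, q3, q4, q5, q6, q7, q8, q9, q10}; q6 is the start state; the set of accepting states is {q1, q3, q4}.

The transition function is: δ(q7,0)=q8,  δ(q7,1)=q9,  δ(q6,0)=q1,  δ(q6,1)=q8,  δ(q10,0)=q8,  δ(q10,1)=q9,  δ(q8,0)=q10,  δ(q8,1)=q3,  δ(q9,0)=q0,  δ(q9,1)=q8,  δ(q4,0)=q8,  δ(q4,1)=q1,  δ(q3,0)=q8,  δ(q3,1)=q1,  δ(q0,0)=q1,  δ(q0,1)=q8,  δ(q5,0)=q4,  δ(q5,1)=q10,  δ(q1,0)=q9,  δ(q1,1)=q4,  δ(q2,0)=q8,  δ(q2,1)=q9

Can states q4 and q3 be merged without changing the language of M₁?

Yes

Reachable states from the start: {q0,q1,q3,q4,q6,q8,q9,q10}. Unreachable: {q2,q5,q7} — drop them.
P0 = {q1,q3,q4} | {q0,q6,q8,q9,q10}.
On input 0, block {q0,q6,q8,q9,q10} splits into {q8,q9,q10} and {q0,q6}.
On input 0, block {q8,q9,q10} splits into {q8,q10} and {q9}.
Refine {q1,q3,q4} on symbol 0: members go to different blocks, giving {q3,q4} and {q1}.
Refine {q8,q10} on symbol 1: members go to different blocks, giving {q8} and {q10}.
The partition is now stable with 6 blocks: {q3,q4} | {q8} | {q0,q6} | {q9} | {q1} | {q10}.
q4 and q3 lie in the same block of the stable partition, so they are equivalent — no string distinguishes them.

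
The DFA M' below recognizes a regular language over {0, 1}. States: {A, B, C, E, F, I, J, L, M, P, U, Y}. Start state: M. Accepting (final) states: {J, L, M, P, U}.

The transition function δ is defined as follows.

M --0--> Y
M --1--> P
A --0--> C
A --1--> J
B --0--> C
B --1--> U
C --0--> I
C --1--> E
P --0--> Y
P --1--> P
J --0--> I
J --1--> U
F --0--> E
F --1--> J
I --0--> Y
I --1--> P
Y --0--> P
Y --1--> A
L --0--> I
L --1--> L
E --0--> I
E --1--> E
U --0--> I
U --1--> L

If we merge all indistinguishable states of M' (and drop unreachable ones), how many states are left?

Reachable states from the start: {A,C,E,I,J,L,M,P,U,Y}. Unreachable: {B,F} — drop them.
Start with accepting vs non-accepting: {J,L,M,P,U} | {A,C,E,I,Y}.
Split {A,C,E,I,Y} by δ(·,0) → {A,C,E,I} and {Y}.
Split {J,L,M,P,U} by δ(·,0) → {J,L,U} and {M,P}.
Split {A,C,E,I} by δ(·,0) → {A,C,E} and {I}.
On input 0, block {A,C,E} splits into {C,E} and {A}.
Stable partition: {J,L,U} | {C,E} | {Y} | {M,P} | {I} | {A} — 6 equivalence classes.

6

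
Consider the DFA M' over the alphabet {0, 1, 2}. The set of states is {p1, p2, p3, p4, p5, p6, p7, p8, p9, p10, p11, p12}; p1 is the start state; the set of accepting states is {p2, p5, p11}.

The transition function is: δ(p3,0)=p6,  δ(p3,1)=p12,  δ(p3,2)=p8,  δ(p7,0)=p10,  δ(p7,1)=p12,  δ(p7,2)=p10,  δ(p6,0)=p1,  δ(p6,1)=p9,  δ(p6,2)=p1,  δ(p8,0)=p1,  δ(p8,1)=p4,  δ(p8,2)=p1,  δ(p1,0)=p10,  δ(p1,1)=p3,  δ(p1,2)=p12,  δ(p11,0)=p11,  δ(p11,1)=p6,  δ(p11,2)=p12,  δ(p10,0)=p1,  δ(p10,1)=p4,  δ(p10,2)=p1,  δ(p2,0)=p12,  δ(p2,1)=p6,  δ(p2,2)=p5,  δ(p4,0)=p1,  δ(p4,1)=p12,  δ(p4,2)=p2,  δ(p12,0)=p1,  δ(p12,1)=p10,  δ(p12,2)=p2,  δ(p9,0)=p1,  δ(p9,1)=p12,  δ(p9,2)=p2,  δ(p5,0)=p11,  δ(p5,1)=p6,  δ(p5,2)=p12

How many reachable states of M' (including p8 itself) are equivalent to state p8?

First remove the unreachable states {p7}; 11 states remain.
Initial partition by acceptance: {p2,p5,p11} | {p1,p3,p4,p6,p8,p9,p10,p12}.
On input 0, block {p2,p5,p11} splits into {p5,p11} and {p2}.
Refine {p1,p3,p4,p6,p8,p9,p10,p12} on symbol 2: members go to different blocks, giving {p1,p3,p6,p8,p10} and {p4,p9,p12}.
On input 1, block {p1,p3,p6,p8,p10} splits into {p3,p6,p8,p10} and {p1}.
Refine {p3,p6,p8,p10} on symbol 0: members go to different blocks, giving {p6,p8,p10} and {p3}.
On input 1, block {p4,p9,p12} splits into {p4,p9} and {p12}.
No further refinement is possible. Final partition (7 blocks): {p5,p11} | {p6,p8,p10} | {p2} | {p4,p9} | {p1} | {p3} | {p12}.
The equivalence class containing p8 is {p6,p8,p10}, of size 3.

3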